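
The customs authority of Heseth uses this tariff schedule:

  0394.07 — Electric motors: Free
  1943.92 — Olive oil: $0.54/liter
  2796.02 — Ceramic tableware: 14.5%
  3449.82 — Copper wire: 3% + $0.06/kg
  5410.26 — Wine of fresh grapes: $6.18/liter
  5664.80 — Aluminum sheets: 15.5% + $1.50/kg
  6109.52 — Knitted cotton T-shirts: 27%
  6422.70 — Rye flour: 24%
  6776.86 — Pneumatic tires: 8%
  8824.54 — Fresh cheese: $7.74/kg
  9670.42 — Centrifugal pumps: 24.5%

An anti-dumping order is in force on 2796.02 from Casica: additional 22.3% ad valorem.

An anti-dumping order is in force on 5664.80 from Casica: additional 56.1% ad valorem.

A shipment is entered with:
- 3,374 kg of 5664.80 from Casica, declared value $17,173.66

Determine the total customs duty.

Line 1 (5664.80, Casica, 3,374 kg, $17,173.66):
Base rate for 5664.80 is 15.5% + $1.50/kg.
Additional duty on 5664.80 from Casica: +56.1%. Applied ad valorem rate: 15.5% + 56.1% = 71.6%.
Duty = $17,173.66 × 71.6% + 3,374 × $1.50 = $17,357.34.

$17,357.34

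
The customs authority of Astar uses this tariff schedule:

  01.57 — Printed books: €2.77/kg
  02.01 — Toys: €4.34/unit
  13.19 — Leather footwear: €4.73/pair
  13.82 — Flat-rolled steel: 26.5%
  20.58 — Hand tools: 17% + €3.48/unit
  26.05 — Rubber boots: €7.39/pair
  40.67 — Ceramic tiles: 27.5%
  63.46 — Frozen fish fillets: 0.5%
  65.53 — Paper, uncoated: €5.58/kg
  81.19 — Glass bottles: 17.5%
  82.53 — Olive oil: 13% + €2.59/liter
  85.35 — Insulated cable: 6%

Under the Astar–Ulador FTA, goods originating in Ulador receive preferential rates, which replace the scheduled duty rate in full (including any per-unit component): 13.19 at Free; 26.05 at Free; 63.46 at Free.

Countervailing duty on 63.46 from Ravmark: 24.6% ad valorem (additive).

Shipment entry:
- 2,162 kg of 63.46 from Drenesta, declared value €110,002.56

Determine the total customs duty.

€550.01

Line 1 (63.46, Drenesta, 2,162 kg, €110,002.56):
Base rate for 63.46 is 0.5%.
63.46 has an FTA preferential rate, but origin Drenesta is not Ulador; base rate stands.
The additional-duty order on 63.46 targets Ravmark, not Drenesta; it does not apply.
Duty = €110,002.56 × 0.5% = €550.01.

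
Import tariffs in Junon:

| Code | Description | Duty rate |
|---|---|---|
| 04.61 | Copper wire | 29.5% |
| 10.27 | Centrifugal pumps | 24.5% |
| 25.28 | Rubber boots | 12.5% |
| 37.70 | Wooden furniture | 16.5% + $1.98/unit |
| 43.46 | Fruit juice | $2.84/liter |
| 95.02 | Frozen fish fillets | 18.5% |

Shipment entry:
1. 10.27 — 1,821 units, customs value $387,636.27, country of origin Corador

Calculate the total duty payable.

Line 1 (10.27, Corador, 1,821 units, $387,636.27):
Base rate for 10.27 is 24.5%.
Duty = $387,636.27 × 24.5% = $94,970.89.

$94,970.89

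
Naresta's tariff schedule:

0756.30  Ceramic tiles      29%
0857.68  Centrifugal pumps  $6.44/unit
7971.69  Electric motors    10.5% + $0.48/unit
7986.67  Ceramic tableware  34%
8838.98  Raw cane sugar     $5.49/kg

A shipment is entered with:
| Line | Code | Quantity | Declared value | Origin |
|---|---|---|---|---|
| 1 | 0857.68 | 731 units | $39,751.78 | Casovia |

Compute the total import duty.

$4,707.64

Line 1 (0857.68, Casovia, 731 units, $39,751.78):
Base rate for 0857.68 is $6.44/unit.
Duty = 731 × $6.44 = $4,707.64.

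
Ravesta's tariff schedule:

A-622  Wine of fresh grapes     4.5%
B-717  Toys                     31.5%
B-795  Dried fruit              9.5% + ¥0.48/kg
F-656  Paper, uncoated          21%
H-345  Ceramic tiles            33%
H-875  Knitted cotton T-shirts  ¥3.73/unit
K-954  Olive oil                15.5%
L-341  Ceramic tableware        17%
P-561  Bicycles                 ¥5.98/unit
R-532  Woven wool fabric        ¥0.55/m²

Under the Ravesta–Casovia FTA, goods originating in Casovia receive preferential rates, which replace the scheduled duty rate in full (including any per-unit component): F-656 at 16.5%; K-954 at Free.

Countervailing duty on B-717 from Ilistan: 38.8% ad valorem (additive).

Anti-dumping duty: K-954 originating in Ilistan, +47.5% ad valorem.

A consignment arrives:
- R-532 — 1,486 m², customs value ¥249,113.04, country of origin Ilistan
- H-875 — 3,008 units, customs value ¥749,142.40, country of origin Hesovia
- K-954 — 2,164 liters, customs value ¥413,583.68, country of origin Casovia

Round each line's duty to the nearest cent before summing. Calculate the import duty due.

¥12,037.14

Line 1 (R-532, Ilistan, 1,486 m², ¥249,113.04):
Base rate for R-532 is ¥0.55/m².
Duty = 1,486 × ¥0.55 = ¥817.30.
Line 2 (H-875, Hesovia, 3,008 units, ¥749,142.40):
Base rate for H-875 is ¥3.73/unit.
Duty = 3,008 × ¥3.73 = ¥11,219.84.
Line 3 (K-954, Casovia, 2,164 liters, ¥413,583.68):
Base rate for K-954 is 15.5%.
Origin Casovia qualifies under the Ravesta–Casovia agreement and K-954 is covered: preferential rate Free applies instead.
The additional-duty order on K-954 targets Ilistan, not Casovia; it does not apply.
Duty = ¥413,583.68 × 0% = ¥0.00.
Total = ¥817.30 + ¥11,219.84 + ¥0.00 = ¥12,037.14.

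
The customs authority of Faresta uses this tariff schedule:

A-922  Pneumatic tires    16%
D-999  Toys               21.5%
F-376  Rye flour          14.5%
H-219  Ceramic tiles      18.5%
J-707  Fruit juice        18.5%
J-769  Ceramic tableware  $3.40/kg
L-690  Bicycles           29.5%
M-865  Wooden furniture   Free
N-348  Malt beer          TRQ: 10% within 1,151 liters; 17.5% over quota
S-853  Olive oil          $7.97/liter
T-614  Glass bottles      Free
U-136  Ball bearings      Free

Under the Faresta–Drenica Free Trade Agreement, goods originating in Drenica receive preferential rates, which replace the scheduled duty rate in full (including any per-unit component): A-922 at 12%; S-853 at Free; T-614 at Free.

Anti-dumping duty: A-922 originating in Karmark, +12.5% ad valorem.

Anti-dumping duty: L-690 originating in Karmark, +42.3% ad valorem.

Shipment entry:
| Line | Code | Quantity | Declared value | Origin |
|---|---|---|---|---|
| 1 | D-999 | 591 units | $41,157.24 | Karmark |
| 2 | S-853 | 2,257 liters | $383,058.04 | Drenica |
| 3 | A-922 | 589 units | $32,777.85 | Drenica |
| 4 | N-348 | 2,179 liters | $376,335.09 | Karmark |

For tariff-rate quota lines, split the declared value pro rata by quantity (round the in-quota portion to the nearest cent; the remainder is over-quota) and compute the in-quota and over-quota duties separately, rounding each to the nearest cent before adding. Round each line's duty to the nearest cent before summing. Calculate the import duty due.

$63,731.60

Line 1 (D-999, Karmark, 591 units, $41,157.24):
Base rate for D-999 is 21.5%.
Duty = $41,157.24 × 21.5% = $8,848.81.
Line 2 (S-853, Drenica, 2,257 liters, $383,058.04):
Base rate for S-853 is $7.97/liter.
Origin Drenica qualifies under the Faresta–Drenica agreement and S-853 is covered: preferential rate Free applies instead.
Duty = $383,058.04 × 0% = $0.00.
Line 3 (A-922, Drenica, 589 units, $32,777.85):
Base rate for A-922 is 16%.
Origin Drenica qualifies under the Faresta–Drenica agreement and A-922 is covered: preferential rate 12% applies instead.
The additional-duty order on A-922 targets Karmark, not Drenica; it does not apply.
Duty = $32,777.85 × 12% = $3,933.34.
Line 4 (N-348, Karmark, 2,179 liters, $376,335.09):
Code N-348 is under a tariff-rate quota (threshold 1,151 liters). In-quota: 1,151 liters at 10%; over-quota: 1,028 liters at 17.5%.
Pro-rata value split: in-quota = $376,335.09 × 1,151/2,179 = $198,789.21; over-quota = $376,335.09 − $198,789.21 = $177,545.88.
In-quota duty = $198,789.21 × 10% = $19,878.92. Over-quota duty = $177,545.88 × 17.5% = $31,070.53.
Line duty = $19,878.92 + $31,070.53 = $50,949.45.
Total = $8,848.81 + $0.00 + $3,933.34 + $50,949.45 = $63,731.60.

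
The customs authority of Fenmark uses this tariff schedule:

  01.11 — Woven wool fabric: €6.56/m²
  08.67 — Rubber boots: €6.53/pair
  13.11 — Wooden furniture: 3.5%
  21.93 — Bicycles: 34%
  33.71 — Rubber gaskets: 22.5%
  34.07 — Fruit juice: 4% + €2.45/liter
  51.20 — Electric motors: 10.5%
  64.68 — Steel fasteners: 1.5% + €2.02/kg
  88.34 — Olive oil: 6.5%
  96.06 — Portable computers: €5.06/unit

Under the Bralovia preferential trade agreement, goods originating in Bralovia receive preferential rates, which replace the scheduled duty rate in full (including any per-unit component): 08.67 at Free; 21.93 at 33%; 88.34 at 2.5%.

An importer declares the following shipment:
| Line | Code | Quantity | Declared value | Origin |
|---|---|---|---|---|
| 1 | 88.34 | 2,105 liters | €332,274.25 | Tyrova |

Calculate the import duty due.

Line 1 (88.34, Tyrova, 2,105 liters, €332,274.25):
Base rate for 88.34 is 6.5%.
88.34 has an FTA preferential rate, but origin Tyrova is not Bralovia; base rate stands.
Duty = €332,274.25 × 6.5% = €21,597.83.

€21,597.83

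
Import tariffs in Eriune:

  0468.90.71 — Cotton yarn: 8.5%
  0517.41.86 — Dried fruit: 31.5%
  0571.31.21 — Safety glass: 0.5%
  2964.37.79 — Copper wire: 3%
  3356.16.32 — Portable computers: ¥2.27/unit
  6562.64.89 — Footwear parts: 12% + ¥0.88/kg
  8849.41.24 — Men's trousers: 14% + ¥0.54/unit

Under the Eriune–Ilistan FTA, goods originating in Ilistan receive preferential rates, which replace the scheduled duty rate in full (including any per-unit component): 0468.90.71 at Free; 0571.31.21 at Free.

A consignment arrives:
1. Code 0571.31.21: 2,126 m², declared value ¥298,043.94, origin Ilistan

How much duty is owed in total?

Line 1 (0571.31.21, Ilistan, 2,126 m², ¥298,043.94):
Base rate for 0571.31.21 is 0.5%.
Origin Ilistan qualifies under the Eriune–Ilistan agreement and 0571.31.21 is covered: preferential rate Free applies instead.
Duty = ¥298,043.94 × 0% = ¥0.00.

¥0.00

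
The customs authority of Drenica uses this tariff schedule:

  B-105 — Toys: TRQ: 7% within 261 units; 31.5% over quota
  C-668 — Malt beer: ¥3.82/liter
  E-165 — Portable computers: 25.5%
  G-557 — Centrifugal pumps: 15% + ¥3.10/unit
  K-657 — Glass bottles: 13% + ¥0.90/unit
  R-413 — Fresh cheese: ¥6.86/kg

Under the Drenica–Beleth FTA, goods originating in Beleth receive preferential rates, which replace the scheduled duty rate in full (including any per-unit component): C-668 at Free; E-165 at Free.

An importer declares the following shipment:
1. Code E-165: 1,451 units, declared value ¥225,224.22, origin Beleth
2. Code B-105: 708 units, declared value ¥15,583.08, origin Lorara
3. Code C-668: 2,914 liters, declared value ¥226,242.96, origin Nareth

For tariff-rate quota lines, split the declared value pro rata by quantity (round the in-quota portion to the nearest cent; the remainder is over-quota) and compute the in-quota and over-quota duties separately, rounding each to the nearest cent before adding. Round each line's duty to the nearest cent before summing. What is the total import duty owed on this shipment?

Line 1 (E-165, Beleth, 1,451 units, ¥225,224.22):
Base rate for E-165 is 25.5%.
Origin Beleth qualifies under the Drenica–Beleth agreement and E-165 is covered: preferential rate Free applies instead.
Duty = ¥225,224.22 × 0% = ¥0.00.
Line 2 (B-105, Lorara, 708 units, ¥15,583.08):
Code B-105 is under a tariff-rate quota (threshold 261 units). In-quota: 261 units at 7%; over-quota: 447 units at 31.5%.
Pro-rata value split: in-quota = ¥15,583.08 × 261/708 = ¥5,744.61; over-quota = ¥15,583.08 − ¥5,744.61 = ¥9,838.47.
In-quota duty = ¥5,744.61 × 7% = ¥402.12. Over-quota duty = ¥9,838.47 × 31.5% = ¥3,099.12.
Line duty = ¥402.12 + ¥3,099.12 = ¥3,501.24.
Line 3 (C-668, Nareth, 2,914 liters, ¥226,242.96):
Base rate for C-668 is ¥3.82/liter.
C-668 has an FTA preferential rate, but origin Nareth is not Beleth; base rate stands.
Duty = 2,914 × ¥3.82 = ¥11,131.48.
Total = ¥0.00 + ¥3,501.24 + ¥11,131.48 = ¥14,632.72.

¥14,632.72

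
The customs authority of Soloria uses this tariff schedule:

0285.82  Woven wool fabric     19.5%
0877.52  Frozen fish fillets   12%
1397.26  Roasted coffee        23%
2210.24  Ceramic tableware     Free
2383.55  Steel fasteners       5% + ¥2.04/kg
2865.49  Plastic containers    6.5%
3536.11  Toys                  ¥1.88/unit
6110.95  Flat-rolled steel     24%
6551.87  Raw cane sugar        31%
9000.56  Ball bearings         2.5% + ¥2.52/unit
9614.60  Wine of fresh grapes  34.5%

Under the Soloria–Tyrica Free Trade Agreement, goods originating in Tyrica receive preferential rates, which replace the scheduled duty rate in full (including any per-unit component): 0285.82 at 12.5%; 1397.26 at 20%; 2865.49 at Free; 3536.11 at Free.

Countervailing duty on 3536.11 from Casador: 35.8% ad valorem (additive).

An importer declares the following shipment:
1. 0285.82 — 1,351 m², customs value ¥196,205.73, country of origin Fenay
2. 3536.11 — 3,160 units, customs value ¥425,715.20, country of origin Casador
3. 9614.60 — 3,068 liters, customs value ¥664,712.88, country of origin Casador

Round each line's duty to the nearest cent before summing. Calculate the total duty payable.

Line 1 (0285.82, Fenay, 1,351 m², ¥196,205.73):
Base rate for 0285.82 is 19.5%.
0285.82 has an FTA preferential rate, but origin Fenay is not Tyrica; base rate stands.
Duty = ¥196,205.73 × 19.5% = ¥38,260.12.
Line 2 (3536.11, Casador, 3,160 units, ¥425,715.20):
Base rate for 3536.11 is ¥1.88/unit.
3536.11 has an FTA preferential rate, but origin Casador is not Tyrica; base rate stands.
Additional duty on 3536.11 from Casador: +35.8% ad valorem. Applied ad valorem rate = 35.8%.
Duty = ¥425,715.20 × 35.8% + 3,160 × ¥1.88 = ¥158,346.84.
Line 3 (9614.60, Casador, 3,068 liters, ¥664,712.88):
Base rate for 9614.60 is 34.5%.
Duty = ¥664,712.88 × 34.5% = ¥229,325.94.
Total = ¥38,260.12 + ¥158,346.84 + ¥229,325.94 = ¥425,932.90.

¥425,932.90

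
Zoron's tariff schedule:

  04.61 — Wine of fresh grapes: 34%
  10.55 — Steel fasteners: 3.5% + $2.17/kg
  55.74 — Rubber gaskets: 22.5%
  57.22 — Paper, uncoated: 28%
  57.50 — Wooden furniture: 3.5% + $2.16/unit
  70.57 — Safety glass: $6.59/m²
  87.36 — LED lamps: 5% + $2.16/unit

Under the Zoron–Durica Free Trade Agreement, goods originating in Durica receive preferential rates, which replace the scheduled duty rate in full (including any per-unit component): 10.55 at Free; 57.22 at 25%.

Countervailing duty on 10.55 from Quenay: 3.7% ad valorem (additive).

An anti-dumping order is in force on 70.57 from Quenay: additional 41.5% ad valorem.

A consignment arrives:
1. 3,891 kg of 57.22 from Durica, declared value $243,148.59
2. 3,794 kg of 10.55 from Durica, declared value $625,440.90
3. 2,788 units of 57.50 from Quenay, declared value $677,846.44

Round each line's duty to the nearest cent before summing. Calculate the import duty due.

$90,533.86

Line 1 (57.22, Durica, 3,891 kg, $243,148.59):
Base rate for 57.22 is 28%.
Origin Durica qualifies under the Zoron–Durica agreement and 57.22 is covered: preferential rate 25% applies instead.
Duty = $243,148.59 × 25% = $60,787.15.
Line 2 (10.55, Durica, 3,794 kg, $625,440.90):
Base rate for 10.55 is 3.5% + $2.17/kg.
Origin Durica qualifies under the Zoron–Durica agreement and 10.55 is covered: preferential rate Free applies instead.
The additional-duty order on 10.55 targets Quenay, not Durica; it does not apply.
Duty = $625,440.90 × 0% = $0.00.
Line 3 (57.50, Quenay, 2,788 units, $677,846.44):
Base rate for 57.50 is 3.5% + $2.16/unit.
Duty = $677,846.44 × 3.5% + 2,788 × $2.16 = $29,746.71.
Total = $60,787.15 + $0.00 + $29,746.71 = $90,533.86.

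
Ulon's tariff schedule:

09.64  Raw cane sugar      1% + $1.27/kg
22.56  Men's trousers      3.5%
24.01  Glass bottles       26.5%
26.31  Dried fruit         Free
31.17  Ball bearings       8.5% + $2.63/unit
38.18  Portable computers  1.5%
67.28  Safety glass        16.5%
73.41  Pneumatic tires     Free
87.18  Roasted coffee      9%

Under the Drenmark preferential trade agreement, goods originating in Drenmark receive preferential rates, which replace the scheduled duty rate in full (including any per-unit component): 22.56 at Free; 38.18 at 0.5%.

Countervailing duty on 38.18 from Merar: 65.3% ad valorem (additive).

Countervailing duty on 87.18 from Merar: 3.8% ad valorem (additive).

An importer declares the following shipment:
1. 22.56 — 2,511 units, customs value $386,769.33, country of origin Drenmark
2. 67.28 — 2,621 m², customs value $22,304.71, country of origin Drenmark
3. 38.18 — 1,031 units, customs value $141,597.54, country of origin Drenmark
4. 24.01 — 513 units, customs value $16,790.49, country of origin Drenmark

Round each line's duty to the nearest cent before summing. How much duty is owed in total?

Line 1 (22.56, Drenmark, 2,511 units, $386,769.33):
Base rate for 22.56 is 3.5%.
Origin Drenmark qualifies under the Ulon–Drenmark agreement and 22.56 is covered: preferential rate Free applies instead.
Duty = $386,769.33 × 0% = $0.00.
Line 2 (67.28, Drenmark, 2,621 m², $22,304.71):
Base rate for 67.28 is 16.5%.
Origin Drenmark is the FTA partner but 67.28 is not on the preference list; base rate stands.
Duty = $22,304.71 × 16.5% = $3,680.28.
Line 3 (38.18, Drenmark, 1,031 units, $141,597.54):
Base rate for 38.18 is 1.5%.
Origin Drenmark qualifies under the Ulon–Drenmark agreement and 38.18 is covered: preferential rate 0.5% applies instead.
The additional-duty order on 38.18 targets Merar, not Drenmark; it does not apply.
Duty = $141,597.54 × 0.5% = $707.99.
Line 4 (24.01, Drenmark, 513 units, $16,790.49):
Base rate for 24.01 is 26.5%.
Origin Drenmark is the FTA partner but 24.01 is not on the preference list; base rate stands.
Duty = $16,790.49 × 26.5% = $4,449.48.
Total = $0.00 + $3,680.28 + $707.99 + $4,449.48 = $8,837.75.

$8,837.75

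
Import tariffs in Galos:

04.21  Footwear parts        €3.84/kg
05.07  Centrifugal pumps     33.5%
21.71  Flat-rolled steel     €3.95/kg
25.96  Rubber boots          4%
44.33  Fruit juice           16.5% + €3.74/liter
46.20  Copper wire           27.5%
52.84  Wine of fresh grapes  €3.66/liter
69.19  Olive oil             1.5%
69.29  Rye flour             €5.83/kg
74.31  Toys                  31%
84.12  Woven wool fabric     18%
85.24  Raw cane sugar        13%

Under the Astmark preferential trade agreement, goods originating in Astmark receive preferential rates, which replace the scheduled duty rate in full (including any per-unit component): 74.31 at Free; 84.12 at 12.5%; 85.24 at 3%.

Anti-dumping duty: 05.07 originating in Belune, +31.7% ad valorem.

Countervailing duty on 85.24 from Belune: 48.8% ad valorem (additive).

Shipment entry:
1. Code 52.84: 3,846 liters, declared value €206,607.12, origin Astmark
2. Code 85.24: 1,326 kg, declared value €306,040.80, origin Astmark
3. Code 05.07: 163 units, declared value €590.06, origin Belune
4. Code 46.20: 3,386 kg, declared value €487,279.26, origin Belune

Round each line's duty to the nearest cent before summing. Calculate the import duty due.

€157,644.10

Line 1 (52.84, Astmark, 3,846 liters, €206,607.12):
Base rate for 52.84 is €3.66/liter.
Origin Astmark is the FTA partner but 52.84 is not on the preference list; base rate stands.
Duty = 3,846 × €3.66 = €14,076.36.
Line 2 (85.24, Astmark, 1,326 kg, €306,040.80):
Base rate for 85.24 is 13%.
Origin Astmark qualifies under the Galos–Astmark agreement and 85.24 is covered: preferential rate 3% applies instead.
The additional-duty order on 85.24 targets Belune, not Astmark; it does not apply.
Duty = €306,040.80 × 3% = €9,181.22.
Line 3 (05.07, Belune, 163 units, €590.06):
Base rate for 05.07 is 33.5%.
Additional duty on 05.07 from Belune: +31.7%. Applied ad valorem rate: 33.5% + 31.7% = 65.2%.
Duty = €590.06 × 65.2% = €384.72.
Line 4 (46.20, Belune, 3,386 kg, €487,279.26):
Base rate for 46.20 is 27.5%.
Duty = €487,279.26 × 27.5% = €134,001.80.
Total = €14,076.36 + €9,181.22 + €384.72 + €134,001.80 = €157,644.10.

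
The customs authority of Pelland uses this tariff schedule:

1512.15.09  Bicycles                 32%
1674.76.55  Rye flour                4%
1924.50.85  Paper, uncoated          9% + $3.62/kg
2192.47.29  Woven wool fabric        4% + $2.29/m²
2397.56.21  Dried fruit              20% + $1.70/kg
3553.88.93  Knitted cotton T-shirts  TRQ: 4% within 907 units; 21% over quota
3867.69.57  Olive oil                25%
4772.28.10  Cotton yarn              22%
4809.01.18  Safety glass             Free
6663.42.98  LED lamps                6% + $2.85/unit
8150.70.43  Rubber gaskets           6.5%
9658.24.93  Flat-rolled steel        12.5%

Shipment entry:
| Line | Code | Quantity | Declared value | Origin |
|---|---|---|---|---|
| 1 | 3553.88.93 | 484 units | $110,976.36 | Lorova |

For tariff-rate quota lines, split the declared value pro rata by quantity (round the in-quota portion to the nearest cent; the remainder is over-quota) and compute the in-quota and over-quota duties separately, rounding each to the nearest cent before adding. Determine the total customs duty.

Line 1 (3553.88.93, Lorova, 484 units, $110,976.36):
Code 3553.88.93 is under a tariff-rate quota (threshold 907 units). Quantity 484 units is within the quota, so the in-quota rate 4% applies to the full value.
Duty = $110,976.36 × 4% = $4,439.05.

$4,439.05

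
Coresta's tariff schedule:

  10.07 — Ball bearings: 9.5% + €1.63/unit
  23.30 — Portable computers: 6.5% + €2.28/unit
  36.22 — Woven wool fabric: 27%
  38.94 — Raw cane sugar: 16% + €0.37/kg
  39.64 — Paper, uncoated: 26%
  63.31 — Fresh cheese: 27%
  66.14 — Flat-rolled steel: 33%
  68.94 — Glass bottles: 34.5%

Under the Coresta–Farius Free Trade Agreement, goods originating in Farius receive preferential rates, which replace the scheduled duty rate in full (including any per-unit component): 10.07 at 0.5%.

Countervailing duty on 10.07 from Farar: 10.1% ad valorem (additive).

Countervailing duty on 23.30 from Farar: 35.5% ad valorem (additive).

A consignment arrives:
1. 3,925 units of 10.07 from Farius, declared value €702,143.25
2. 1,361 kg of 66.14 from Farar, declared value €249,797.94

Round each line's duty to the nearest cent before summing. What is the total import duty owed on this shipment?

€85,944.04

Line 1 (10.07, Farius, 3,925 units, €702,143.25):
Base rate for 10.07 is 9.5% + €1.63/unit.
Origin Farius qualifies under the Coresta–Farius agreement and 10.07 is covered: preferential rate 0.5% applies instead.
The additional-duty order on 10.07 targets Farar, not Farius; it does not apply.
Duty = €702,143.25 × 0.5% = €3,510.72.
Line 2 (66.14, Farar, 1,361 kg, €249,797.94):
Base rate for 66.14 is 33%.
Duty = €249,797.94 × 33% = €82,433.32.
Total = €3,510.72 + €82,433.32 = €85,944.04.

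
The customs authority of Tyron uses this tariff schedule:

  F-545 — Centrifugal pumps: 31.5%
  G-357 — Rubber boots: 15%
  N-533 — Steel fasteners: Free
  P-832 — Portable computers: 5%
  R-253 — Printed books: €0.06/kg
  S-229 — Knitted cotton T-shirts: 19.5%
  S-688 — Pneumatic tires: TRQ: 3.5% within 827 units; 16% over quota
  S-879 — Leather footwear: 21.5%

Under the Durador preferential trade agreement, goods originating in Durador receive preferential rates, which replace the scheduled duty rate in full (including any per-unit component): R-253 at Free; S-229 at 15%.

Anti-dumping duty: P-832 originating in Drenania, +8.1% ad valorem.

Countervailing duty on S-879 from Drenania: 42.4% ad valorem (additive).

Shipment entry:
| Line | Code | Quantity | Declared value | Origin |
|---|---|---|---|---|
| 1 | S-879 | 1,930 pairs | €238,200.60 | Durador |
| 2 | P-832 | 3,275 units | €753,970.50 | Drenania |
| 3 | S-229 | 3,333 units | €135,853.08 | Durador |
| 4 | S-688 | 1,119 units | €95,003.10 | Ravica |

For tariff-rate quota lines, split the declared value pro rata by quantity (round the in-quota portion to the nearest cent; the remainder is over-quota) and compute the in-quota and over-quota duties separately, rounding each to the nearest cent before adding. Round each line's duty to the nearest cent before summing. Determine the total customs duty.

€176,785.19

Line 1 (S-879, Durador, 1,930 pairs, €238,200.60):
Base rate for S-879 is 21.5%.
Origin Durador is the FTA partner but S-879 is not on the preference list; base rate stands.
The additional-duty order on S-879 targets Drenania, not Durador; it does not apply.
Duty = €238,200.60 × 21.5% = €51,213.13.
Line 2 (P-832, Drenania, 3,275 units, €753,970.50):
Base rate for P-832 is 5%.
Additional duty on P-832 from Drenania: +8.1%. Applied ad valorem rate: 5% + 8.1% = 13.1%.
Duty = €753,970.50 × 13.1% = €98,770.14.
Line 3 (S-229, Durador, 3,333 units, €135,853.08):
Base rate for S-229 is 19.5%.
Origin Durador qualifies under the Tyron–Durador agreement and S-229 is covered: preferential rate 15% applies instead.
Duty = €135,853.08 × 15% = €20,377.96.
Line 4 (S-688, Ravica, 1,119 units, €95,003.10):
Code S-688 is under a tariff-rate quota (threshold 827 units). In-quota: 827 units at 3.5%; over-quota: 292 units at 16%.
Pro-rata value split: in-quota = €95,003.10 × 827/1,119 = €70,212.30; over-quota = €95,003.10 − €70,212.30 = €24,790.80.
In-quota duty = €70,212.30 × 3.5% = €2,457.43. Over-quota duty = €24,790.80 × 16% = €3,966.53.
Line duty = €2,457.43 + €3,966.53 = €6,423.96.
Total = €51,213.13 + €98,770.14 + €20,377.96 + €6,423.96 = €176,785.19.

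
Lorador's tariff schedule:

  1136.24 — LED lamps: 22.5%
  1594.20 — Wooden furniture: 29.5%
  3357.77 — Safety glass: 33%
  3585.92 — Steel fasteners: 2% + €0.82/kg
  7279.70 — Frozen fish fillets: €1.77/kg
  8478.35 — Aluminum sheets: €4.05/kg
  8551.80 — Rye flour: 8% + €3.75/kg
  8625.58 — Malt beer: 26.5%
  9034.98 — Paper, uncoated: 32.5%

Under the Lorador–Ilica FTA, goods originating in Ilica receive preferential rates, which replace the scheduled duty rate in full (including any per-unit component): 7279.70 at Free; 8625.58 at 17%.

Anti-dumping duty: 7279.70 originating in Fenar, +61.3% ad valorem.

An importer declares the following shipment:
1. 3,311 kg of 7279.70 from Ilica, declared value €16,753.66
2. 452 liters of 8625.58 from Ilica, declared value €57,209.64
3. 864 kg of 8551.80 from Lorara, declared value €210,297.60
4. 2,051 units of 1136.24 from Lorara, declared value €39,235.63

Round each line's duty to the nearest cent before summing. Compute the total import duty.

Line 1 (7279.70, Ilica, 3,311 kg, €16,753.66):
Base rate for 7279.70 is €1.77/kg.
Origin Ilica qualifies under the Lorador–Ilica agreement and 7279.70 is covered: preferential rate Free applies instead.
The additional-duty order on 7279.70 targets Fenar, not Ilica; it does not apply.
Duty = €16,753.66 × 0% = €0.00.
Line 2 (8625.58, Ilica, 452 liters, €57,209.64):
Base rate for 8625.58 is 26.5%.
Origin Ilica qualifies under the Lorador–Ilica agreement and 8625.58 is covered: preferential rate 17% applies instead.
Duty = €57,209.64 × 17% = €9,725.64.
Line 3 (8551.80, Lorara, 864 kg, €210,297.60):
Base rate for 8551.80 is 8% + €3.75/kg.
Duty = €210,297.60 × 8% + 864 × €3.75 = €20,063.81.
Line 4 (1136.24, Lorara, 2,051 units, €39,235.63):
Base rate for 1136.24 is 22.5%.
Duty = €39,235.63 × 22.5% = €8,828.02.
Total = €0.00 + €9,725.64 + €20,063.81 + €8,828.02 = €38,617.47.

€38,617.47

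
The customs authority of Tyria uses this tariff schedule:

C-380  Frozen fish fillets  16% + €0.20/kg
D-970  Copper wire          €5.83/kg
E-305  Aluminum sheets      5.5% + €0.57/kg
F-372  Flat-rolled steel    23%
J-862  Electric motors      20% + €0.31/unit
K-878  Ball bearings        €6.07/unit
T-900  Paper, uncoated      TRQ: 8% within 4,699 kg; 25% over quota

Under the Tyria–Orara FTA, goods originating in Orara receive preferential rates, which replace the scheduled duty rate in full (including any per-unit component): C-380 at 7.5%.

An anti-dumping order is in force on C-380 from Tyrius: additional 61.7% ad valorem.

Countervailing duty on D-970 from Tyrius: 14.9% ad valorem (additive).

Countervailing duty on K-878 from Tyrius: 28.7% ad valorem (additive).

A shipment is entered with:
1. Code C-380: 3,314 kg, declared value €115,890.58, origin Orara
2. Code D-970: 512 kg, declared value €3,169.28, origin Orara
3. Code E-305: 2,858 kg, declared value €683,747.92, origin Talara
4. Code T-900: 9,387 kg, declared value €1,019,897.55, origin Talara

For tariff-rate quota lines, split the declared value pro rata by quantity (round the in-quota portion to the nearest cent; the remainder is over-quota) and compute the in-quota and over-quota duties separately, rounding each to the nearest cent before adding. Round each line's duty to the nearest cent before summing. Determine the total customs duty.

Line 1 (C-380, Orara, 3,314 kg, €115,890.58):
Base rate for C-380 is 16% + €0.20/kg.
Origin Orara qualifies under the Tyria–Orara agreement and C-380 is covered: preferential rate 7.5% applies instead.
The additional-duty order on C-380 targets Tyrius, not Orara; it does not apply.
Duty = €115,890.58 × 7.5% = €8,691.79.
Line 2 (D-970, Orara, 512 kg, €3,169.28):
Base rate for D-970 is €5.83/kg.
Origin Orara is the FTA partner but D-970 is not on the preference list; base rate stands.
The additional-duty order on D-970 targets Tyrius, not Orara; it does not apply.
Duty = 512 × €5.83 = €2,984.96.
Line 3 (E-305, Talara, 2,858 kg, €683,747.92):
Base rate for E-305 is 5.5% + €0.57/kg.
Duty = €683,747.92 × 5.5% + 2,858 × €0.57 = €39,235.20.
Line 4 (T-900, Talara, 9,387 kg, €1,019,897.55):
Code T-900 is under a tariff-rate quota (threshold 4,699 kg). In-quota: 4,699 kg at 8%; over-quota: 4,688 kg at 25%.
Pro-rata value split: in-quota = €1,019,897.55 × 4,699/9,387 = €510,546.35; over-quota = €1,019,897.55 − €510,546.35 = €509,351.20.
In-quota duty = €510,546.35 × 8% = €40,843.71. Over-quota duty = €509,351.20 × 25% = €127,337.80.
Line duty = €40,843.71 + €127,337.80 = €168,181.51.
Total = €8,691.79 + €2,984.96 + €39,235.20 + €168,181.51 = €219,093.46.

€219,093.46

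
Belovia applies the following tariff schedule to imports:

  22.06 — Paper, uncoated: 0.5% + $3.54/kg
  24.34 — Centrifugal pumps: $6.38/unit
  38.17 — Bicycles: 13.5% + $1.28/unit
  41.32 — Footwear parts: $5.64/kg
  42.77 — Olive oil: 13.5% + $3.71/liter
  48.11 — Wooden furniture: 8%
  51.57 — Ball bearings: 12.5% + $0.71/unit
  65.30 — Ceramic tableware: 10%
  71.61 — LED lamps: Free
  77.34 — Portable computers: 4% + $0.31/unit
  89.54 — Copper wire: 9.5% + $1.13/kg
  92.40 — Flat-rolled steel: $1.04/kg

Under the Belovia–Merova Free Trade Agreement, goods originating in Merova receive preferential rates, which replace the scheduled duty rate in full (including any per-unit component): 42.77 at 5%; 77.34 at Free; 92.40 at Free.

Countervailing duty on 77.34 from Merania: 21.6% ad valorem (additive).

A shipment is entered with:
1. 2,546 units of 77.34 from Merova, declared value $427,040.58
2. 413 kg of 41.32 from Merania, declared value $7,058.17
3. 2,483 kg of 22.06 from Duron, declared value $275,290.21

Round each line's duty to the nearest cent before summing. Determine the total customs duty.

$12,495.59

Line 1 (77.34, Merova, 2,546 units, $427,040.58):
Base rate for 77.34 is 4% + $0.31/unit.
Origin Merova qualifies under the Belovia–Merova agreement and 77.34 is covered: preferential rate Free applies instead.
The additional-duty order on 77.34 targets Merania, not Merova; it does not apply.
Duty = $427,040.58 × 0% = $0.00.
Line 2 (41.32, Merania, 413 kg, $7,058.17):
Base rate for 41.32 is $5.64/kg.
Duty = 413 × $5.64 = $2,329.32.
Line 3 (22.06, Duron, 2,483 kg, $275,290.21):
Base rate for 22.06 is 0.5% + $3.54/kg.
Duty = $275,290.21 × 0.5% + 2,483 × $3.54 = $10,166.27.
Total = $0.00 + $2,329.32 + $10,166.27 = $12,495.59.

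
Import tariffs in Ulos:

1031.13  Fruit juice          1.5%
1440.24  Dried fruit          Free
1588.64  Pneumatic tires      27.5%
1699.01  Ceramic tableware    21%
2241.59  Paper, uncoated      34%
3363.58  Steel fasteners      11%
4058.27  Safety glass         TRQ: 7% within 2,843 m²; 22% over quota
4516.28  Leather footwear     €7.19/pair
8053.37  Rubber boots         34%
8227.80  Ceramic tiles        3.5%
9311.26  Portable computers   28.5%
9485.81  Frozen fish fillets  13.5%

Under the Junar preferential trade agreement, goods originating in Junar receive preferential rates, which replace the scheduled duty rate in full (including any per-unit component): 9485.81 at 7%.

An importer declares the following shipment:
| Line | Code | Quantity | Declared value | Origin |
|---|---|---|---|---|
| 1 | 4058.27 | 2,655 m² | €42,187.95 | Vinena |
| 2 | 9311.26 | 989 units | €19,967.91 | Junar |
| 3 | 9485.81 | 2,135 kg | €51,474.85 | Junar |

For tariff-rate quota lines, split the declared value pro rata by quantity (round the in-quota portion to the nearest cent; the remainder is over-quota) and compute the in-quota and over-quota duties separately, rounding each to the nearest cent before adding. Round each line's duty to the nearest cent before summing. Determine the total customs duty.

Line 1 (4058.27, Vinena, 2,655 m², €42,187.95):
Code 4058.27 is under a tariff-rate quota (threshold 2,843 m²). Quantity 2,655 m² is within the quota, so the in-quota rate 7% applies to the full value.
Duty = €42,187.95 × 7% = €2,953.16.
Line 2 (9311.26, Junar, 989 units, €19,967.91):
Base rate for 9311.26 is 28.5%.
Origin Junar is the FTA partner but 9311.26 is not on the preference list; base rate stands.
Duty = €19,967.91 × 28.5% = €5,690.85.
Line 3 (9485.81, Junar, 2,135 kg, €51,474.85):
Base rate for 9485.81 is 13.5%.
Origin Junar qualifies under the Ulos–Junar agreement and 9485.81 is covered: preferential rate 7% applies instead.
Duty = €51,474.85 × 7% = €3,603.24.
Total = €2,953.16 + €5,690.85 + €3,603.24 = €12,247.25.

€12,247.25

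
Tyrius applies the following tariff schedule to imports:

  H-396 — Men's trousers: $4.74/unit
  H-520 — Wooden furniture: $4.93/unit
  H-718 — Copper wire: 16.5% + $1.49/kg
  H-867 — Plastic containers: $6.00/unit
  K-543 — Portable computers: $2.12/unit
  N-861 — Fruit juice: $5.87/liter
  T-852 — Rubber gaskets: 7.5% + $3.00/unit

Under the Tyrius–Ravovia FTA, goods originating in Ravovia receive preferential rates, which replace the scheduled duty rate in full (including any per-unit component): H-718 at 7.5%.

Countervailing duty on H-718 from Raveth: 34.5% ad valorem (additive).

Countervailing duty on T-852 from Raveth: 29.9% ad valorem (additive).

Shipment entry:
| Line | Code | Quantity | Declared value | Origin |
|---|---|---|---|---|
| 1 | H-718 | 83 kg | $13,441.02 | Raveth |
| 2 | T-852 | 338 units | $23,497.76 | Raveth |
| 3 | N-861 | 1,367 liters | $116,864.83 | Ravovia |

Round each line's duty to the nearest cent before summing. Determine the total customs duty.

Line 1 (H-718, Raveth, 83 kg, $13,441.02):
Base rate for H-718 is 16.5% + $1.49/kg.
H-718 has an FTA preferential rate, but origin Raveth is not Ravovia; base rate stands.
Additional duty on H-718 from Raveth: +34.5%. Applied ad valorem rate: 16.5% + 34.5% = 51%.
Duty = $13,441.02 × 51% + 83 × $1.49 = $6,978.59.
Line 2 (T-852, Raveth, 338 units, $23,497.76):
Base rate for T-852 is 7.5% + $3.00/unit.
Additional duty on T-852 from Raveth: +29.9%. Applied ad valorem rate: 7.5% + 29.9% = 37.4%.
Duty = $23,497.76 × 37.4% + 338 × $3.00 = $9,802.16.
Line 3 (N-861, Ravovia, 1,367 liters, $116,864.83):
Base rate for N-861 is $5.87/liter.
Origin Ravovia is the FTA partner but N-861 is not on the preference list; base rate stands.
Duty = 1,367 × $5.87 = $8,024.29.
Total = $6,978.59 + $9,802.16 + $8,024.29 = $24,805.04.

$24,805.04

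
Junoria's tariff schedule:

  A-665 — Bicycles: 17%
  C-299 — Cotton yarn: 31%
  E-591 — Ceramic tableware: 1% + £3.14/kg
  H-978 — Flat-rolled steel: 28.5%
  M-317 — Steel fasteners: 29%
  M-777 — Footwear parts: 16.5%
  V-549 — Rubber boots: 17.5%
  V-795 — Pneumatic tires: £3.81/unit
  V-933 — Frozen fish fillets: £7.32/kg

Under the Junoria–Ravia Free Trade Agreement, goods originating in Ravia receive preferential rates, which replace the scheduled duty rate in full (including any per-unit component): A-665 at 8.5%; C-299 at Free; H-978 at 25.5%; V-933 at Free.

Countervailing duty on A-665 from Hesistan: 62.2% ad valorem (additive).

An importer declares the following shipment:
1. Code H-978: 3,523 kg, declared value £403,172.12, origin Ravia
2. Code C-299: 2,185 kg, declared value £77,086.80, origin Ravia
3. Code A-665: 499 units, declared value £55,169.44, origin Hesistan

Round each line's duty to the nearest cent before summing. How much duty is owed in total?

Line 1 (H-978, Ravia, 3,523 kg, £403,172.12):
Base rate for H-978 is 28.5%.
Origin Ravia qualifies under the Junoria–Ravia agreement and H-978 is covered: preferential rate 25.5% applies instead.
Duty = £403,172.12 × 25.5% = £102,808.89.
Line 2 (C-299, Ravia, 2,185 kg, £77,086.80):
Base rate for C-299 is 31%.
Origin Ravia qualifies under the Junoria–Ravia agreement and C-299 is covered: preferential rate Free applies instead.
Duty = £77,086.80 × 0% = £0.00.
Line 3 (A-665, Hesistan, 499 units, £55,169.44):
Base rate for A-665 is 17%.
A-665 has an FTA preferential rate, but origin Hesistan is not Ravia; base rate stands.
Additional duty on A-665 from Hesistan: +62.2%. Applied ad valorem rate: 17% + 62.2% = 79.2%.
Duty = £55,169.44 × 79.2% = £43,694.20.
Total = £102,808.89 + £0.00 + £43,694.20 = £146,503.09.

£146,503.09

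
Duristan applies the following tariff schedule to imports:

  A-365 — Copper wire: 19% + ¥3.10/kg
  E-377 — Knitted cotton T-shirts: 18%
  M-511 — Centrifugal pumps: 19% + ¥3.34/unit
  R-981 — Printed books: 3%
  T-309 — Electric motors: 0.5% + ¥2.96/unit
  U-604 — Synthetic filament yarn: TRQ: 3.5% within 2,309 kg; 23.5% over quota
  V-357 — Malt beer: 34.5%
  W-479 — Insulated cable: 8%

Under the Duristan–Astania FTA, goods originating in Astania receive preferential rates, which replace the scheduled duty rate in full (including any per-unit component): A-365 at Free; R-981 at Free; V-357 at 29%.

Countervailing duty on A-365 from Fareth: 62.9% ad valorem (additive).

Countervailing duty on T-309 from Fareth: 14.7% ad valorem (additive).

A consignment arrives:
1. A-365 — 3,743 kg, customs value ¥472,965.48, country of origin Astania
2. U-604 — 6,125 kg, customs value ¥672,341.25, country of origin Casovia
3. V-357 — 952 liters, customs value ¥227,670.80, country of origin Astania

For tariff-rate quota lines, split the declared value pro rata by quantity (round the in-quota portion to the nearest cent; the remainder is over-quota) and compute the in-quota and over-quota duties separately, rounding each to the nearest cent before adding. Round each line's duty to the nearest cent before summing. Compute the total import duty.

Line 1 (A-365, Astania, 3,743 kg, ¥472,965.48):
Base rate for A-365 is 19% + ¥3.10/kg.
Origin Astania qualifies under the Duristan–Astania agreement and A-365 is covered: preferential rate Free applies instead.
The additional-duty order on A-365 targets Fareth, not Astania; it does not apply.
Duty = ¥472,965.48 × 0% = ¥0.00.
Line 2 (U-604, Casovia, 6,125 kg, ¥672,341.25):
Code U-604 is under a tariff-rate quota (threshold 2,309 kg). In-quota: 2,309 kg at 3.5%; over-quota: 3,816 kg at 23.5%.
Pro-rata value split: in-quota = ¥672,341.25 × 2,309/6,125 = ¥253,458.93; over-quota = ¥672,341.25 − ¥253,458.93 = ¥418,882.32.
In-quota duty = ¥253,458.93 × 3.5% = ¥8,871.06. Over-quota duty = ¥418,882.32 × 23.5% = ¥98,437.35.
Line duty = ¥8,871.06 + ¥98,437.35 = ¥107,308.41.
Line 3 (V-357, Astania, 952 liters, ¥227,670.80):
Base rate for V-357 is 34.5%.
Origin Astania qualifies under the Duristan–Astania agreement and V-357 is covered: preferential rate 29% applies instead.
Duty = ¥227,670.80 × 29% = ¥66,024.53.
Total = ¥0.00 + ¥107,308.41 + ¥66,024.53 = ¥173,332.94.

¥173,332.94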